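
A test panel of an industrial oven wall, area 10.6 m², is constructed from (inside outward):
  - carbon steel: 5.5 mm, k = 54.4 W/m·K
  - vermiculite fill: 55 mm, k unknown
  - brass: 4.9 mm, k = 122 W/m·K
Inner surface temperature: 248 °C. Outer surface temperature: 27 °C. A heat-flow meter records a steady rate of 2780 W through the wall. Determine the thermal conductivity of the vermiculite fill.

Using the resistance-network approach (series):
R_carbon steel = L/(kA) = 0.0055/(54.4×10.6) = 9.538×10^-6 K/W
R_brass = L/(kA) = 0.0049/(122×10.6) = 3.789×10^-6 K/W
Sum of known resistances R_other = 1.333×10^-5 K/W
Total R = ΔT/Q = 221/2780 = 0.0795 K/W
R_vermiculite fill = R_total − R_other = 0.07948 K/W
k = L/(R·A) = 0.055/(0.07948×10.6)

k ≈ 0.0653 W/(m·K)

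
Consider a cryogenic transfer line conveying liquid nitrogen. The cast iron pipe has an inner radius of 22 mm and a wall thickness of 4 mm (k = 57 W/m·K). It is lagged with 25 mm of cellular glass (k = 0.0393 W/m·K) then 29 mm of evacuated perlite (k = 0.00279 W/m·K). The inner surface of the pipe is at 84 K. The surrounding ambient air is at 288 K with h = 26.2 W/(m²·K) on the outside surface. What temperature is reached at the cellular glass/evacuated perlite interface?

Radial resistances (cylindrical: R_cond = ln(r_o/r_i)/(2πkL), R_conv = 1/(h·2πrL)):
R_cast iron pipe wall = ln(26/22)/(2π×57×1) = 4.664×10^-4 K/W
R_cellular glass = ln(51/26)/(2π×0.0393×1) = 2.728 K/W
R_evacuated perlite = ln(80/51)/(2π×0.00279×1) = 25.68 K/W
R_outer film = 1/(h_o·2πr_oL) = 1/(26.2×2π×0.08×1) = 0.07593 K/W
R_total = 28.49 K/W
Q = ΔT/R_total = 204/28.49
Q = 7.16 W/m
T_interface = T_inner + Q·ΣR(inner→interface) = 84 + 7.16×2.729

T ≈ 104 K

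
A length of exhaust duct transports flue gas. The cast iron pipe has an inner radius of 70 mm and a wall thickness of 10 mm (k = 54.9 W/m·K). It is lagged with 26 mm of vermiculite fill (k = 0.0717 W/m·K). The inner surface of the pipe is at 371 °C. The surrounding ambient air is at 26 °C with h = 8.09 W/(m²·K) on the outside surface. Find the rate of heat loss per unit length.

Radial resistances (cylindrical: R_cond = ln(r_o/r_i)/(2πkL), R_conv = 1/(h·2πrL)):
R_cast iron pipe wall = ln(80/70)/(2π×54.9×1) = 3.871×10^-4 K/W
R_vermiculite fill = ln(106/80)/(2π×0.0717×1) = 0.6247 K/W
R_outer film = 1/(h_o·2πr_oL) = 1/(8.09×2π×0.106×1) = 0.1856 K/W
R_total = 0.8106 K/W
Q = ΔT/R_total = 345/0.8106

q′ ≈ 426 W/m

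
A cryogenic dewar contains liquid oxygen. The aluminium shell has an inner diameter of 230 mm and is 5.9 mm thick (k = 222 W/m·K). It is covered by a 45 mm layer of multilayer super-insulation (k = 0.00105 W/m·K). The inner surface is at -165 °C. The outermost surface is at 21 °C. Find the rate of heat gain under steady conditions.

Q ≈ 1.09 W

For a spherical shell R = (1/r₁ − 1/r₂)/(4πk); film R = 1/(h·4πr²). In series:
R_aluminium shell = (1/0.115 − 1/0.1209)/(4π×222) = 1.521×10^-4 K/W
R_multilayer super-insulation = (1/0.1209 − 1/0.1659)/(4π×0.00105) = 170 K/W
R_total = 170 K/W
Q = ΔT/R_total = 186/170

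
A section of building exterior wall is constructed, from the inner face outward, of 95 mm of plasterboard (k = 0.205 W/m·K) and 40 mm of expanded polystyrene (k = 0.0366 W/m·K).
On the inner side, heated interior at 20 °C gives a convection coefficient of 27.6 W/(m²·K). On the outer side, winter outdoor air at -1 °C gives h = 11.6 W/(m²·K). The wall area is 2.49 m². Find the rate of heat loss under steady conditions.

Thermal resistances in series:
R_inner film = 1/(h_i·A) = 1/(27.6×2.49) = 0.01455 K/W
R_plasterboard = L/(kA) = 0.095/(0.205×2.49) = 0.1861 K/W
R_expanded polystyrene = L/(kA) = 0.04/(0.0366×2.49) = 0.4389 K/W
R_outer film = 1/(h_o·A) = 1/(11.6×2.49) = 0.03462 K/W
R_total = 0.6742 K/W
Q = ΔT / R_total = 21 / 0.6742

Q ≈ 31.1 W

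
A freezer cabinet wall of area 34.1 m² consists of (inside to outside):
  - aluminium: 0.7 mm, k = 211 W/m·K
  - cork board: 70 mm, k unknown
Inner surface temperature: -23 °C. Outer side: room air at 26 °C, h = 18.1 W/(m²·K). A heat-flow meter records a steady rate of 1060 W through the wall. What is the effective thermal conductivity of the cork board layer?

Using the resistance-network approach (series):
R_aluminium = L/(kA) = 0.0007/(211×34.1) = 9.729×10^-8 K/W
R_outer film = 1/(h_o·A) = 1/(18.1×34.1) = 0.00162 K/W
Sum of known resistances R_other = 0.00162 K/W
Total R = ΔT/Q = 49/1060 = 0.04623 K/W
R_cork board = R_total − R_other = 0.04461 K/W
k = L/(R·A) = 0.07/(0.04461×34.1)

k ≈ 0.046 W/(m·K)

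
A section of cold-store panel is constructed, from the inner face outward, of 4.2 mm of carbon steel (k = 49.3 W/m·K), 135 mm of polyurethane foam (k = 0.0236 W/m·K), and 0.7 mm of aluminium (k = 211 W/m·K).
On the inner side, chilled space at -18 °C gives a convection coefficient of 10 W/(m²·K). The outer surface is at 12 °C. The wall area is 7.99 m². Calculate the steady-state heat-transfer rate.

Q ≈ 41.2 W

Treating each layer as a thermal resistance in series:
R_inner film = 1/(h_i·A) = 1/(10×7.99) = 0.01252 K/W
R_carbon steel = L/(kA) = 0.0042/(49.3×7.99) = 1.066×10^-5 K/W
R_polyurethane foam = L/(kA) = 0.135/(0.0236×7.99) = 0.7159 K/W
R_aluminium = L/(kA) = 0.0007/(211×7.99) = 4.152×10^-7 K/W
R_total = 0.7285 K/W
Q = ΔT / R_total = 30 / 0.7285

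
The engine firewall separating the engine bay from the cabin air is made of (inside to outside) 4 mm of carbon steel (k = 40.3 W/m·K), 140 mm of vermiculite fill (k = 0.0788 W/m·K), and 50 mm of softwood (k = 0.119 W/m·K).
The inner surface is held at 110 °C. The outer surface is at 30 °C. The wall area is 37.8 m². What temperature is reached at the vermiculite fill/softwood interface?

T ≈ 45.3 °C

Treating each layer as a thermal resistance in series:
R_carbon steel = L/(kA) = 0.004/(40.3×37.8) = 2.626×10^-6 K/W
R_vermiculite fill = L/(kA) = 0.14/(0.0788×37.8) = 0.047 K/W
R_softwood = L/(kA) = 0.05/(0.119×37.8) = 0.01112 K/W
R_total = 0.05812 K/W;  Q = ΔT/R_total = 80/0.05812 = 1376 W
T_interface = T_inner − Q·ΣR(inner→interface) = 110 − 1380×0.047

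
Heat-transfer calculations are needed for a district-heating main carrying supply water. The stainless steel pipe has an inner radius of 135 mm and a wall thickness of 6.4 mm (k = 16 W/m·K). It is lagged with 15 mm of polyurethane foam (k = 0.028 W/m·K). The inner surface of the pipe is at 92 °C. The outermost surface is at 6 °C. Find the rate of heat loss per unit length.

Treating each annulus and film as a series resistance:
R_stainless steel pipe wall = ln(141.4/135)/(2π×16×1) = 4.607×10^-4 K/W
R_polyurethane foam = ln(156.4/141.4)/(2π×0.028×1) = 0.5731 K/W
R_total = 0.5736 K/W
Q = ΔT/R_total = 86/0.5736

q′ ≈ 150 W/m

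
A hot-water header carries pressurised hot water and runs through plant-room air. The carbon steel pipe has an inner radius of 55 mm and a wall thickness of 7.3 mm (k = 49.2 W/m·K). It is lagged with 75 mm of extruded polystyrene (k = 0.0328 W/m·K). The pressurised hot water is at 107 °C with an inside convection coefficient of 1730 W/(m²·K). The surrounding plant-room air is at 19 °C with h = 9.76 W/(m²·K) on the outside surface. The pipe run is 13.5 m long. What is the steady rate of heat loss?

Q ≈ 300 W

For a radial system each layer contributes R = ln(r_out/r_in)/(2πkL); films add R = 1/(hA).
R_inner film = 1/(h_i·2πr₁L) = 1/(1730×2π×0.055×13.5) = 1.239×10^-4 K/W
R_carbon steel pipe wall = ln(62.3/55)/(2π×49.2×13.5) = 2.986×10^-5 K/W
R_extruded polystyrene = ln(137.3/62.3)/(2π×0.0328×13.5) = 0.284 K/W
R_outer film = 1/(h_o·2πr_oL) = 1/(9.76×2π×0.1373×13.5) = 0.008798 K/W
R_total = 0.293 K/W
Q = ΔT/R_total = 88/0.293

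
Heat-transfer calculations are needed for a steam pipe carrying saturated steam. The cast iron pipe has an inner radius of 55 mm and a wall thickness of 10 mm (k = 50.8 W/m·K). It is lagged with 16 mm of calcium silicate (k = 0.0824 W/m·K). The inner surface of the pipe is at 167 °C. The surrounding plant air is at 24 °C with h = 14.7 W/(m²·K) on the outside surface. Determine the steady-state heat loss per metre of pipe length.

For a radial system each layer contributes R = ln(r_out/r_in)/(2πkL); films add R = 1/(hA).
R_cast iron pipe wall = ln(65/55)/(2π×50.8×1) = 5.234×10^-4 K/W
R_calcium silicate = ln(81/65)/(2π×0.0824×1) = 0.425 K/W
R_outer film = 1/(h_o·2πr_oL) = 1/(14.7×2π×0.081×1) = 0.1337 K/W
R_total = 0.5592 K/W
Q = ΔT/R_total = 143/0.5592

q′ ≈ 256 W/m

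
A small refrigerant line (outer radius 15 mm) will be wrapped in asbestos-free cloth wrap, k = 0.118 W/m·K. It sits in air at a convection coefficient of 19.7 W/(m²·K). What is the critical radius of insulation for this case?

r_cr ≈ 5.99 mm

For a cylinder r_cr = k/h = 0.118/19.7
r_cr = 5.99 mm; since the bare radius (15 mm) is above r_cr, any added insulation will reduce heat loss.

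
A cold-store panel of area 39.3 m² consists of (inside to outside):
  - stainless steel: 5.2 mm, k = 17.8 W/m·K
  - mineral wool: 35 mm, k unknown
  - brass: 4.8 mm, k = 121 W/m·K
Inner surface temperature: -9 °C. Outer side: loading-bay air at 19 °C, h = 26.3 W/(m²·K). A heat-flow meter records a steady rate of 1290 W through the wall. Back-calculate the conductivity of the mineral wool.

Using the resistance-network approach (series):
R_stainless steel = L/(kA) = 0.0052/(17.8×39.3) = 7.433×10^-6 K/W
R_brass = L/(kA) = 0.0048/(121×39.3) = 1.009×10^-6 K/W
R_outer film = 1/(h_o·A) = 1/(26.3×39.3) = 9.675×10^-4 K/W
Sum of known resistances R_other = 9.759×10^-4 K/W
Total R = ΔT/Q = 28/1290 = 0.02171 K/W
R_mineral wool = R_total − R_other = 0.02073 K/W
k = L/(R·A) = 0.035/(0.02073×39.3)

k ≈ 0.043 W/(m·K)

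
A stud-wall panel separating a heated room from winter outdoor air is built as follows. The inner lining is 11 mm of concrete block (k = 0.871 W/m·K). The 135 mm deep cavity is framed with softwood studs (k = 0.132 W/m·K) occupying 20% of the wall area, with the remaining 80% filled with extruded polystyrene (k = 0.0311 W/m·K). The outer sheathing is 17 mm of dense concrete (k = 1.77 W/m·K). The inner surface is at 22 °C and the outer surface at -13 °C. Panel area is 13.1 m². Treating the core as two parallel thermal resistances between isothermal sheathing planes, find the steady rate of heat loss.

Q ≈ 173 W

Sheathing layers in series; stud and cavity paths in parallel between them.
R_inner = 0.011/(0.871×13.1) = 9.641×10^-4 K/W
R_stud  = 0.135/(0.132×0.2×13.1) = 0.3904 K/W
R_cav   = 0.135/(0.0311×0.8×13.1) = 0.4142 K/W
1/R_core = 1/R_stud + 1/R_cav → R_core = 0.201 K/W
R_outer = 0.017/(1.77×13.1) = 7.332×10^-4 K/W
R_total = 0.2027 K/W
Q = ΔT/R_total = 35/0.2027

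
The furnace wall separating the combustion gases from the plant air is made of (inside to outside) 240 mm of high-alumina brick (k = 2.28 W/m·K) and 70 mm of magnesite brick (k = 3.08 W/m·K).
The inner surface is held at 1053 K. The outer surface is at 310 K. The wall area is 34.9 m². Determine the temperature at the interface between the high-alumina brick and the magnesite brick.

T ≈ 442 K

Treating each layer as a thermal resistance in series:
R_high-alumina brick = L/(kA) = 0.24/(2.28×34.9) = 0.003016 K/W
R_magnesite brick = L/(kA) = 0.07/(3.08×34.9) = 6.512×10^-4 K/W
R_total = 0.003667 K/W;  Q = ΔT/R_total = 743/0.003667 = 202600 W
T_interface = T_inner − Q·ΣR(inner→interface) = 1053 − 203000×0.003016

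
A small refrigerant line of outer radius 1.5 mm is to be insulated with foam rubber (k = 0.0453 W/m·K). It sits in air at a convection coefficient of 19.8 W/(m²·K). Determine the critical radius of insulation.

For a cylinder r_cr = k/h = 0.0453/19.8
r_cr = 2.29 mm; since the bare radius (1.5 mm) is below r_cr, adding a thin layer of insulation will *increase* heat loss.

r_cr ≈ 2.29 mm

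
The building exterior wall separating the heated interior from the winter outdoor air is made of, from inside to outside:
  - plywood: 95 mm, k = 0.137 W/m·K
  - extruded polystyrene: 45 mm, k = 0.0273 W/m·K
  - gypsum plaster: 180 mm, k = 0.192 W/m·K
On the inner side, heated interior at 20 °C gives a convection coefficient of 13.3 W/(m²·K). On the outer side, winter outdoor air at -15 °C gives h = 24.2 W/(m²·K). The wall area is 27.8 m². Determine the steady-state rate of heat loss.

Q ≈ 287 W

Series thermal resistances:
R_inner film = 1/(h_i·A) = 1/(13.3×27.8) = 0.002705 K/W
R_plywood = L/(kA) = 0.095/(0.137×27.8) = 0.02494 K/W
R_extruded polystyrene = L/(kA) = 0.045/(0.0273×27.8) = 0.05929 K/W
R_gypsum plaster = L/(kA) = 0.18/(0.192×27.8) = 0.03372 K/W
R_outer film = 1/(h_o·A) = 1/(24.2×27.8) = 0.001486 K/W
R_total = 0.1222 K/W
Q = ΔT / R_total = 35 / 0.1222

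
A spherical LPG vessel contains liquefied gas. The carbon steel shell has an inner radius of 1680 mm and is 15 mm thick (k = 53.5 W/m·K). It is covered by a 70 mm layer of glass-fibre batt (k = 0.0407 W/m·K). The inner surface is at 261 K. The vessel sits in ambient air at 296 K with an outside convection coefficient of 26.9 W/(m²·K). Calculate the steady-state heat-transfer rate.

Q ≈ 749 W

Each spherical layer contributes R = (1/r_i − 1/r_o)/(4πk):
R_carbon steel shell = (1/1.68 − 1/1.695)/(4π×53.5) = 7.835×10^-6 K/W
R_glass-fibre batt = (1/1.695 − 1/1.765)/(4π×0.0407) = 0.04575 K/W
R_outer film = 1/(h·4πr_o²) = 1/(26.9×4π×1.765²) = 9.496×10^-4 K/W
R_total = 0.04671 K/W
Q = ΔT/R_total = 35/0.04671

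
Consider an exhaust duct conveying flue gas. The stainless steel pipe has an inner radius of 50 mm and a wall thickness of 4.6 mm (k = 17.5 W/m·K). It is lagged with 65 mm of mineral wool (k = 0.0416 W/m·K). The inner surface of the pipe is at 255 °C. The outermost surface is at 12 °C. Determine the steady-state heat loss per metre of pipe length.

For a radial system each layer contributes R = ln(r_out/r_in)/(2πkL); films add R = 1/(hA).
R_stainless steel pipe wall = ln(54.6/50)/(2π×17.5×1) = 8.004×10^-4 K/W
R_mineral wool = ln(119.6/54.6)/(2π×0.0416×1) = 3 K/W
R_total = 3.001 K/W
Q = ΔT/R_total = 243/3.001

q′ ≈ 81 W/m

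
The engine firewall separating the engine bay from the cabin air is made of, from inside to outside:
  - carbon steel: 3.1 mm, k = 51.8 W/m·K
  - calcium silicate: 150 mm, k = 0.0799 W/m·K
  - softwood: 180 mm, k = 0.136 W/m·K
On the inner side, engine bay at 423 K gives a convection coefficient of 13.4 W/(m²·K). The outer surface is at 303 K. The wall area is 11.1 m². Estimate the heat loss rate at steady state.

Q ≈ 407 W

Treating each layer as a thermal resistance in series:
R_inner film = 1/(h_i·A) = 1/(13.4×11.1) = 0.006723 K/W
R_carbon steel = L/(kA) = 0.0031/(51.8×11.1) = 5.391×10^-6 K/W
R_calcium silicate = L/(kA) = 0.15/(0.0799×11.1) = 0.1691 K/W
R_softwood = L/(kA) = 0.18/(0.136×11.1) = 0.1192 K/W
R_total = 0.2951 K/W
Q = ΔT / R_total = 120 / 0.2951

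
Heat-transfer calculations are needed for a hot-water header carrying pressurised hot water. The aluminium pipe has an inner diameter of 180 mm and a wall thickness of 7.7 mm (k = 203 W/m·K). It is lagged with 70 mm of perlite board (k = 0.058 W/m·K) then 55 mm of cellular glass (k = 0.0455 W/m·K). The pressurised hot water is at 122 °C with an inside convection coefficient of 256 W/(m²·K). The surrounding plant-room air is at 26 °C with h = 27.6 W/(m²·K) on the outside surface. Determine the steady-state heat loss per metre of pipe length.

q′ ≈ 38.3 W/m

Cylindrical conduction, so R = ln(r₂/r₁)/(2πkL) per layer, in series:
R_inner film = 1/(h_i·2πr₁L) = 1/(256×2π×0.09×1) = 0.006908 K/W
R_aluminium pipe wall = ln(97.7/90)/(2π×203×1) = 6.436×10^-5 K/W
R_perlite board = ln(167.7/97.7)/(2π×0.058×1) = 1.483 K/W
R_cellular glass = ln(222.7/167.7)/(2π×0.0455×1) = 0.9922 K/W
R_outer film = 1/(h_o·2πr_oL) = 1/(27.6×2π×0.2227×1) = 0.02589 K/W
R_total = 2.508 K/W
Q = ΔT/R_total = 96/2.508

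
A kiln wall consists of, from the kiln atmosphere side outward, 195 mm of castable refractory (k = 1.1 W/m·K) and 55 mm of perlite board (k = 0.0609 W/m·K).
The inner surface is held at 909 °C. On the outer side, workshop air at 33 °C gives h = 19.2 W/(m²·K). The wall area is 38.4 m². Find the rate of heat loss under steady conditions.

Thermal resistances in series:
R_castable refractory = L/(kA) = 0.195/(1.1×38.4) = 0.004616 K/W
R_perlite board = L/(kA) = 0.055/(0.0609×38.4) = 0.02352 K/W
R_outer film = 1/(h_o·A) = 1/(19.2×38.4) = 0.001356 K/W
R_total = 0.02949 K/W
Q = ΔT / R_total = 876 / 0.02949

Q ≈ 29700 W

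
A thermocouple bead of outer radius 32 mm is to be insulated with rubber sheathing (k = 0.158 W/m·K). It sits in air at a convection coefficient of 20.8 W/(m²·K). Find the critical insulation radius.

r_cr ≈ 15.2 mm

For a sphere r_cr = 2k/h = 2×0.158/20.8
r_cr = 15.2 mm; since the bare radius (32 mm) is above r_cr, any added insulation will reduce heat loss.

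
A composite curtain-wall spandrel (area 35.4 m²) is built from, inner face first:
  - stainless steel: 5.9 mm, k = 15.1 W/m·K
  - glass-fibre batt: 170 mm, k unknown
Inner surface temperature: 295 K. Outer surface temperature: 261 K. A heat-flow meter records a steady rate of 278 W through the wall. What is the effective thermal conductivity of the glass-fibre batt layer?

Thermal resistances in series:
R_stainless steel = L/(kA) = 0.0059/(15.1×35.4) = 1.104×10^-5 K/W
Sum of known resistances R_other = 1.104×10^-5 K/W
Total R = ΔT/Q = 34/278 = 0.1223 K/W
R_glass-fibre batt = R_total − R_other = 0.1223 K/W
k = L/(R·A) = 0.17/(0.1223×35.4)

k ≈ 0.0393 W/(m·K)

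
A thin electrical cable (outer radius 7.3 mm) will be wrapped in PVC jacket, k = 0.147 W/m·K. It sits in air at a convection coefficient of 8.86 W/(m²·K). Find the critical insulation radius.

r_cr ≈ 16.6 mm

For a cylinder r_cr = k/h = 0.147/8.86
r_cr = 16.6 mm; since the bare radius (7.3 mm) is below r_cr, adding a thin layer of insulation will *increase* heat loss.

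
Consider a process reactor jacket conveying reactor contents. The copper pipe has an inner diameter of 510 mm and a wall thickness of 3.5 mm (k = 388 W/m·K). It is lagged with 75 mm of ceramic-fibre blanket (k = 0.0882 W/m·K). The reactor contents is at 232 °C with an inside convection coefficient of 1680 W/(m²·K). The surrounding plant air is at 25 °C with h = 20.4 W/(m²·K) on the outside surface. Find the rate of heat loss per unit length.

For a radial system each layer contributes R = ln(r_out/r_in)/(2πkL); films add R = 1/(hA).
R_inner film = 1/(h_i·2πr₁L) = 1/(1680×2π×0.255×1) = 3.715×10^-4 K/W
R_copper pipe wall = ln(258.5/255)/(2π×388×1) = 5.592×10^-6 K/W
R_ceramic-fibre blanket = ln(333.5/258.5)/(2π×0.0882×1) = 0.4597 K/W
R_outer film = 1/(h_o·2πr_oL) = 1/(20.4×2π×0.3335×1) = 0.02339 K/W
R_total = 0.4835 K/W
Q = ΔT/R_total = 207/0.4835

q′ ≈ 428 W/m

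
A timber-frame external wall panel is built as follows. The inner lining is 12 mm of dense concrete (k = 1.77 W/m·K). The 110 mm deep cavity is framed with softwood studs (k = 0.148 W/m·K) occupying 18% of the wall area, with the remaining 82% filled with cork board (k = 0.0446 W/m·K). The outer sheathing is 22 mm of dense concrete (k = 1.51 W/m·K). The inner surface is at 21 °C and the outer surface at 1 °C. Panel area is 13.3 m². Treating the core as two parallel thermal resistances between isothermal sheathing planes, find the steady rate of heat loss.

Sheathing layers in series; stud and cavity paths in parallel between them.
R_inner = 0.012/(1.77×13.3) = 5.097×10^-4 K/W
R_stud  = 0.11/(0.148×0.18×13.3) = 0.3105 K/W
R_cav   = 0.11/(0.0446×0.82×13.3) = 0.2261 K/W
1/R_core = 1/R_stud + 1/R_cav → R_core = 0.1308 K/W
R_outer = 0.022/(1.51×13.3) = 0.001095 K/W
R_total = 0.1324 K/W
Q = ΔT/R_total = 20/0.1324

Q ≈ 151 W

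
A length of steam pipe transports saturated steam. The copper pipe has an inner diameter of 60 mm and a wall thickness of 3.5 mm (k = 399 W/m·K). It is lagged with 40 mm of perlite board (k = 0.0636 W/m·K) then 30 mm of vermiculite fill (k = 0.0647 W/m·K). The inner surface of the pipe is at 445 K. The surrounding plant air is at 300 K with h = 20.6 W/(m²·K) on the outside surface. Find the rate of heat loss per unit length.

Per-layer cylindrical resistances, series-summed:
R_copper pipe wall = ln(33.5/30)/(2π×399×1) = 4.402×10^-5 K/W
R_perlite board = ln(73.5/33.5)/(2π×0.0636×1) = 1.966 K/W
R_vermiculite fill = ln(103.5/73.5)/(2π×0.0647×1) = 0.842 K/W
R_outer film = 1/(h_o·2πr_oL) = 1/(20.6×2π×0.1035×1) = 0.07465 K/W
R_total = 2.883 K/W
Q = ΔT/R_total = 145/2.883

q′ ≈ 50.3 W/m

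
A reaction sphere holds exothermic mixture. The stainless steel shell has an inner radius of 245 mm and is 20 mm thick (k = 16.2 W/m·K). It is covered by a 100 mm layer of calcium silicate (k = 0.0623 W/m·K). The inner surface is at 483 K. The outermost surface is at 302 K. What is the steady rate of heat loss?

For a spherical shell R = (1/r₁ − 1/r₂)/(4πk); film R = 1/(h·4πr²). In series:
R_stainless steel shell = (1/0.245 − 1/0.265)/(4π×16.2) = 0.001513 K/W
R_calcium silicate = (1/0.265 − 1/0.365)/(4π×0.0623) = 1.321 K/W
R_total = 1.322 K/W
Q = ΔT/R_total = 181/1.322

Q ≈ 137 W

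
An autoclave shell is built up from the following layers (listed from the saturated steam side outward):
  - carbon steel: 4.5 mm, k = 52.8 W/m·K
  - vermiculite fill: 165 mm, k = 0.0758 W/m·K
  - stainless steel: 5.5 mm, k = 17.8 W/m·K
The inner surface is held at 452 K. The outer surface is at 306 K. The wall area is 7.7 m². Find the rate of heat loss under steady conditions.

Q ≈ 516 W

Thermal resistances in series:
R_carbon steel = L/(kA) = 0.0045/(52.8×7.7) = 1.107×10^-5 K/W
R_vermiculite fill = L/(kA) = 0.165/(0.0758×7.7) = 0.2827 K/W
R_stainless steel = L/(kA) = 0.0055/(17.8×7.7) = 4.013×10^-5 K/W
R_total = 0.2828 K/W
Q = ΔT / R_total = 146 / 0.2828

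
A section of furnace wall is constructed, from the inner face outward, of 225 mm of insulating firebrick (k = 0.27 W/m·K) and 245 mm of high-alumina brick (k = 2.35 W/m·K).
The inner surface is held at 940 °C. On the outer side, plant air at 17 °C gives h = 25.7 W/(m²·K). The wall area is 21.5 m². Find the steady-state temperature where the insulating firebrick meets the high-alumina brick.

Treating each layer as a thermal resistance in series:
R_insulating firebrick = L/(kA) = 0.225/(0.27×21.5) = 0.03876 K/W
R_high-alumina brick = L/(kA) = 0.245/(2.35×21.5) = 0.004849 K/W
R_outer film = 1/(h_o·A) = 1/(25.7×21.5) = 0.00181 K/W
R_total = 0.04542 K/W;  Q = ΔT/R_total = 923/0.04542 = 20320 W
T_interface = T_inner − Q·ΣR(inner→interface) = 940 − 20300×0.03876

T ≈ 152 °C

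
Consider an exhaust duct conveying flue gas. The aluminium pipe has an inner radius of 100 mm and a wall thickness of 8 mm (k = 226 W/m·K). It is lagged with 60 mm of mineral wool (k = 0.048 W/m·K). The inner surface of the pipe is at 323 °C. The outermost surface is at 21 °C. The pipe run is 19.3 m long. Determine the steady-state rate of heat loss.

Q ≈ 3980 W

Radial resistances (cylindrical: R_cond = ln(r_o/r_i)/(2πkL), R_conv = 1/(h·2πrL)):
R_aluminium pipe wall = ln(108/100)/(2π×226×19.3) = 2.808×10^-6 K/W
R_mineral wool = ln(168/108)/(2π×0.048×19.3) = 0.07591 K/W
R_total = 0.07591 K/W
Q = ΔT/R_total = 302/0.07591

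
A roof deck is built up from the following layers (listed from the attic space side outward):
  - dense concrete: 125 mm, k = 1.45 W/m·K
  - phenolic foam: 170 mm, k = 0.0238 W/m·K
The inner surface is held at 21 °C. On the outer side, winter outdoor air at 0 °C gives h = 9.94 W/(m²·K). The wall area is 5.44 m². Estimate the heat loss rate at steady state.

Q ≈ 15.6 W

Model the wall as resistances in series:
R_dense concrete = L/(kA) = 0.125/(1.45×5.44) = 0.01585 K/W
R_phenolic foam = L/(kA) = 0.17/(0.0238×5.44) = 1.313 K/W
R_outer film = 1/(h_o·A) = 1/(9.94×5.44) = 0.01849 K/W
R_total = 1.347 K/W
Q = ΔT / R_total = 21 / 1.347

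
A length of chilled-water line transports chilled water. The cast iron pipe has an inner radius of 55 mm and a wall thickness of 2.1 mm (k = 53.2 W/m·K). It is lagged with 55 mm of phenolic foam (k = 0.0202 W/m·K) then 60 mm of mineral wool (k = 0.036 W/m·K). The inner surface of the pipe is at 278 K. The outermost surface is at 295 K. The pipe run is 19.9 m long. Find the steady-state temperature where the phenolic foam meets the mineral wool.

T ≈ 291 K

Cylindrical conduction, so R = ln(r₂/r₁)/(2πkL) per layer, in series:
R_cast iron pipe wall = ln(57.1/55)/(2π×53.2×19.9) = 5.633×10^-6 K/W
R_phenolic foam = ln(112.1/57.1)/(2π×0.0202×19.9) = 0.2671 K/W
R_mineral wool = ln(172.1/112.1)/(2π×0.036×19.9) = 0.09524 K/W
R_total = 0.3623 K/W
Q = ΔT/R_total = 17/0.3623
Q = 46.9 W
T_interface = T_inner + Q·ΣR(inner→interface) = 278 + 46.9×0.2671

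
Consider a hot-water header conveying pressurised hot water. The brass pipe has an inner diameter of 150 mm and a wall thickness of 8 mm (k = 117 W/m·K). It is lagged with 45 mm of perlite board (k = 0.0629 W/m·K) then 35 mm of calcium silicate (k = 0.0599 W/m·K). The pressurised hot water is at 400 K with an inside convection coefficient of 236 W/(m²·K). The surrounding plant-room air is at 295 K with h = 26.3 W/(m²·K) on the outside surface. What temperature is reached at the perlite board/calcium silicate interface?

T ≈ 335 K

For a radial system each layer contributes R = ln(r_out/r_in)/(2πkL); films add R = 1/(hA).
R_inner film = 1/(h_i·2πr₁L) = 1/(236×2π×0.075×1) = 0.008992 K/W
R_brass pipe wall = ln(83/75)/(2π×117×1) = 1.379×10^-4 K/W
R_perlite board = ln(128/83)/(2π×0.0629×1) = 1.096 K/W
R_calcium silicate = ln(163/128)/(2π×0.0599×1) = 0.6423 K/W
R_outer film = 1/(h_o·2πr_oL) = 1/(26.3×2π×0.163×1) = 0.03713 K/W
R_total = 1.785 K/W
Q = ΔT/R_total = 105/1.785
Q = 58.8 W/m
T_interface = T_inner − Q·ΣR(inner→interface) = 400 − 58.8×1.105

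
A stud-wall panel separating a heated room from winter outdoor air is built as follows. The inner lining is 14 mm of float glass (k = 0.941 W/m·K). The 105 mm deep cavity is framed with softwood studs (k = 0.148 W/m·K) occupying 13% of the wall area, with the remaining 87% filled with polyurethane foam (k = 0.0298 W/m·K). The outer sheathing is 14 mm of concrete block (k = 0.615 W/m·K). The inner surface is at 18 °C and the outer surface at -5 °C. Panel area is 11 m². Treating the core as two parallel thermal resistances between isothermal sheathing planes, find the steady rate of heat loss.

Q ≈ 107 W

Sheathing layers in series; stud and cavity paths in parallel between them.
R_inner = 0.014/(0.941×11) = 0.001353 K/W
R_stud  = 0.105/(0.148×0.13×11) = 0.4961 K/W
R_cav   = 0.105/(0.0298×0.87×11) = 0.3682 K/W
1/R_core = 1/R_stud + 1/R_cav → R_core = 0.2113 K/W
R_outer = 0.014/(0.615×11) = 0.002069 K/W
R_total = 0.2148 K/W
Q = ΔT/R_total = 23/0.2148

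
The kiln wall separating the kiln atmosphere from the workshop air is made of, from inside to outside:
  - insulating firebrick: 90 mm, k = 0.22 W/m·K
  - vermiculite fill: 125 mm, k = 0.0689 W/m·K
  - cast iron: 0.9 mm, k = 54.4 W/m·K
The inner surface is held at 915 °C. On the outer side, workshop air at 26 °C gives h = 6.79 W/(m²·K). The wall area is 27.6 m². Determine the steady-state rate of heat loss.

Q ≈ 10400 W

Model the wall as resistances in series:
R_insulating firebrick = L/(kA) = 0.09/(0.22×27.6) = 0.01482 K/W
R_vermiculite fill = L/(kA) = 0.125/(0.0689×27.6) = 0.06573 K/W
R_cast iron = L/(kA) = 0.0009/(54.4×27.6) = 5.994×10^-7 K/W
R_outer film = 1/(h_o·A) = 1/(6.79×27.6) = 0.005336 K/W
R_total = 0.08589 K/W
Q = ΔT / R_total = 889 / 0.08589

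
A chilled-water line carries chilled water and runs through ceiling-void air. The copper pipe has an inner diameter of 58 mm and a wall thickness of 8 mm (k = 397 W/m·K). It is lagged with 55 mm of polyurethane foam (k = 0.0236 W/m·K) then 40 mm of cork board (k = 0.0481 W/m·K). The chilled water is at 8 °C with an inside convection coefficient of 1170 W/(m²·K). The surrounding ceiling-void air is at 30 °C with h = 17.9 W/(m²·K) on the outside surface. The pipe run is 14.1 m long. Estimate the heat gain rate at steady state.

Per-layer cylindrical resistances, series-summed:
R_inner film = 1/(h_i·2πr₁L) = 1/(1170×2π×0.029×14.1) = 3.327×10^-4 K/W
R_copper pipe wall = ln(37/29)/(2π×397×14.1) = 6.927×10^-6 K/W
R_polyurethane foam = ln(92/37)/(2π×0.0236×14.1) = 0.4357 K/W
R_cork board = ln(132/92)/(2π×0.0481×14.1) = 0.08472 K/W
R_outer film = 1/(h_o·2πr_oL) = 1/(17.9×2π×0.132×14.1) = 0.004777 K/W
R_total = 0.5255 K/W
Q = ΔT/R_total = 22/0.5255

Q ≈ 41.9 W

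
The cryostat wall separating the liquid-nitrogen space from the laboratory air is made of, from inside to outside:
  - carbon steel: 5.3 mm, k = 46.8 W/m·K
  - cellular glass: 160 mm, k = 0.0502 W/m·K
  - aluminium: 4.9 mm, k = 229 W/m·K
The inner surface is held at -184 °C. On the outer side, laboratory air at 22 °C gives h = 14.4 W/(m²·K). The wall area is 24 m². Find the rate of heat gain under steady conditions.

Series thermal resistances:
R_carbon steel = L/(kA) = 0.0053/(46.8×24) = 4.719×10^-6 K/W
R_cellular glass = L/(kA) = 0.16/(0.0502×24) = 0.1328 K/W
R_aluminium = L/(kA) = 0.0049/(229×24) = 8.916×10^-7 K/W
R_outer film = 1/(h_o·A) = 1/(14.4×24) = 0.002894 K/W
R_total = 0.1357 K/W
Q = ΔT / R_total = 206 / 0.1357

Q ≈ 1520 W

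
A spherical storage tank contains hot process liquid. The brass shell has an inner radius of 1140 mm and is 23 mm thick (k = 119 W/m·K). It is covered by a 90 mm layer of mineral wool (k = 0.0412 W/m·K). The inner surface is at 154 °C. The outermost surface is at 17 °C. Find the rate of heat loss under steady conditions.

Spherical conduction: R = (1/r_in − 1/r_out)/(4πk) per layer; series-sum.
R_brass shell = (1/1.14 − 1/1.163)/(4π×119) = 1.16×10^-5 K/W
R_mineral wool = (1/1.163 − 1/1.253)/(4π×0.0412) = 0.1193 K/W
R_total = 0.1193 K/W
Q = ΔT/R_total = 137/0.1193

Q ≈ 1150 W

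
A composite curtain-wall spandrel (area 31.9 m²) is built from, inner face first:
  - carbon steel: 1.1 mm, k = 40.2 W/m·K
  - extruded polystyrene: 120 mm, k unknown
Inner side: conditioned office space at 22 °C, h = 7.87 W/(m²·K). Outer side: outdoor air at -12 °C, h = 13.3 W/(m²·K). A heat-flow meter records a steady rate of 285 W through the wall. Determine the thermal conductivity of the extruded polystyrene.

Treating each layer as a thermal resistance in series:
R_inner film = 1/(h_i·A) = 1/(7.87×31.9) = 0.003983 K/W
R_carbon steel = L/(kA) = 0.0011/(40.2×31.9) = 8.578×10^-7 K/W
R_outer film = 1/(h_o·A) = 1/(13.3×31.9) = 0.002357 K/W
Sum of known resistances R_other = 0.006341 K/W
Total R = ΔT/Q = 34/285 = 0.1193 K/W
R_extruded polystyrene = R_total − R_other = 0.113 K/W
k = L/(R·A) = 0.12/(0.113×31.9)

k ≈ 0.0333 W/(m·K)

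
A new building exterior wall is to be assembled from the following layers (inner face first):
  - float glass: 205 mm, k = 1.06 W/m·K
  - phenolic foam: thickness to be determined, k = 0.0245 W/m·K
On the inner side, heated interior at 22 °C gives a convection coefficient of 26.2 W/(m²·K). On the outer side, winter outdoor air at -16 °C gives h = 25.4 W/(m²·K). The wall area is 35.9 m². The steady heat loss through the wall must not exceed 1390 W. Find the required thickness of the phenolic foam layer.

Treating each layer as a thermal resistance in series:
R_inner film = 1/(h_i·A) = 1/(26.2×35.9) = 0.001063 K/W
R_float glass = L/(kA) = 0.205/(1.06×35.9) = 0.005387 K/W
R_outer film = 1/(h_o·A) = 1/(25.4×35.9) = 0.001097 K/W
Sum of the known resistances R_other = 0.007547 K/W
Required total resistance R_tot = ΔT/Q_allow = 38/1390 = 0.02734 K/W
R_phenolic foam = R_tot − R_other = 0.01979 K/W
L = R·k·A = 0.01979×0.0245×35.9

L ≈ 17.4 mm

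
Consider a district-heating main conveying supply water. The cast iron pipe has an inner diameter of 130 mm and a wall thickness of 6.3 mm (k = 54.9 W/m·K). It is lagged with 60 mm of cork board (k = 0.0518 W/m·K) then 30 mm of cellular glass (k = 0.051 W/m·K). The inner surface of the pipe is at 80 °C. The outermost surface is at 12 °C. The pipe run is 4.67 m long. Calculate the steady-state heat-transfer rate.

Per-layer cylindrical resistances, series-summed:
R_cast iron pipe wall = ln(71.3/65)/(2π×54.9×4.67) = 5.743×10^-5 K/W
R_cork board = ln(131.3/71.3)/(2π×0.0518×4.67) = 0.4017 K/W
R_cellular glass = ln(161.3/131.3)/(2π×0.051×4.67) = 0.1375 K/W
R_total = 0.5393 K/W
Q = ΔT/R_total = 68/0.5393

Q ≈ 126 W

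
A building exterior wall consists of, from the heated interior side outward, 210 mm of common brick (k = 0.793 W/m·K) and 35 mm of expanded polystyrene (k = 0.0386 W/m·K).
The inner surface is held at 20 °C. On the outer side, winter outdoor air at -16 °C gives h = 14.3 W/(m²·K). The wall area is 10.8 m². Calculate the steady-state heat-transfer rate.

Model the wall as resistances in series:
R_common brick = L/(kA) = 0.21/(0.793×10.8) = 0.02452 K/W
R_expanded polystyrene = L/(kA) = 0.035/(0.0386×10.8) = 0.08396 K/W
R_outer film = 1/(h_o·A) = 1/(14.3×10.8) = 0.006475 K/W
R_total = 0.115 K/W
Q = ΔT / R_total = 36 / 0.115

Q ≈ 313 W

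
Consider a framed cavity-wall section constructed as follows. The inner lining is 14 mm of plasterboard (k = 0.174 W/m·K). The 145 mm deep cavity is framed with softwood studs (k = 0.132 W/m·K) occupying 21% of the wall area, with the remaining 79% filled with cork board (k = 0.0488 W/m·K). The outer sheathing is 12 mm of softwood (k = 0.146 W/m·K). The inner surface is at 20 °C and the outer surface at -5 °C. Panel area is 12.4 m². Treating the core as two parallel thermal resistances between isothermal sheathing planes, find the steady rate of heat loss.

Q ≈ 132 W

Sheathing layers in series; stud and cavity paths in parallel between them.
R_inner = 0.014/(0.174×12.4) = 0.006489 K/W
R_stud  = 0.145/(0.132×0.21×12.4) = 0.4218 K/W
R_cav   = 0.145/(0.0488×0.79×12.4) = 0.3033 K/W
1/R_core = 1/R_stud + 1/R_cav → R_core = 0.1764 K/W
R_outer = 0.012/(0.146×12.4) = 0.006628 K/W
R_total = 0.1896 K/W
Q = ΔT/R_total = 25/0.1896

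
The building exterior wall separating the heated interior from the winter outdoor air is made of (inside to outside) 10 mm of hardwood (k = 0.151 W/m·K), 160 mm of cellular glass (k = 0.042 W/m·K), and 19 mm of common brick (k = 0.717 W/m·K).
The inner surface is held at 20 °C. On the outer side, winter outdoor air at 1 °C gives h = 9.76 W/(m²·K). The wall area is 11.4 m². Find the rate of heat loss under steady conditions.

Treating each layer as a thermal resistance in series:
R_hardwood = L/(kA) = 0.01/(0.151×11.4) = 0.005809 K/W
R_cellular glass = L/(kA) = 0.16/(0.042×11.4) = 0.3342 K/W
R_common brick = L/(kA) = 0.019/(0.717×11.4) = 0.002325 K/W
R_outer film = 1/(h_o·A) = 1/(9.76×11.4) = 0.008988 K/W
R_total = 0.3513 K/W
Q = ΔT / R_total = 19 / 0.3513

Q ≈ 54.1 W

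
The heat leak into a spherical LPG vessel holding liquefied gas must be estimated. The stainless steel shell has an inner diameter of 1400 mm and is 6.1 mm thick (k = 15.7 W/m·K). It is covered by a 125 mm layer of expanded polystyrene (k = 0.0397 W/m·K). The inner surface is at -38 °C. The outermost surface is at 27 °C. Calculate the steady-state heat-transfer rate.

Spherical conduction: R = (1/r_in − 1/r_out)/(4πk) per layer; series-sum.
R_stainless steel shell = (1/0.7 − 1/0.7061)/(4π×15.7) = 6.255×10^-5 K/W
R_expanded polystyrene = (1/0.7061 − 1/0.8311)/(4π×0.0397) = 0.427 K/W
R_total = 0.427 K/W
Q = ΔT/R_total = 65/0.427

Q ≈ 152 W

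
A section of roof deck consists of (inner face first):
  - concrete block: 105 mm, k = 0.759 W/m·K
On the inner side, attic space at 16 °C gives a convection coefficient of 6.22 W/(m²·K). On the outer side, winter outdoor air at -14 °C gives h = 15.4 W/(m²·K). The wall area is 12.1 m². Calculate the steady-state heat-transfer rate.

Model the wall as resistances in series:
R_inner film = 1/(h_i·A) = 1/(6.22×12.1) = 0.01329 K/W
R_concrete block = L/(kA) = 0.105/(0.759×12.1) = 0.01143 K/W
R_outer film = 1/(h_o·A) = 1/(15.4×12.1) = 0.005367 K/W
R_total = 0.03009 K/W
Q = ΔT / R_total = 30 / 0.03009

Q ≈ 997 W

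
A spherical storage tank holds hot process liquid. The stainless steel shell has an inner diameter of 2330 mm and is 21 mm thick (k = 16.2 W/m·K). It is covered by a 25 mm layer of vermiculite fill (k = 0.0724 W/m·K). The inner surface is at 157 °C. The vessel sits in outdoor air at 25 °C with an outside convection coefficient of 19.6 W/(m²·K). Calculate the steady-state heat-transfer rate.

Radial (spherical) resistances in series:
R_stainless steel shell = (1/1.165 − 1/1.186)/(4π×16.2) = 7.466×10^-5 K/W
R_vermiculite fill = (1/1.186 − 1/1.211)/(4π×0.0724) = 0.01913 K/W
R_outer film = 1/(h·4πr_o²) = 1/(19.6×4π×1.211²) = 0.002769 K/W
R_total = 0.02198 K/W
Q = ΔT/R_total = 132/0.02198

Q ≈ 6010 W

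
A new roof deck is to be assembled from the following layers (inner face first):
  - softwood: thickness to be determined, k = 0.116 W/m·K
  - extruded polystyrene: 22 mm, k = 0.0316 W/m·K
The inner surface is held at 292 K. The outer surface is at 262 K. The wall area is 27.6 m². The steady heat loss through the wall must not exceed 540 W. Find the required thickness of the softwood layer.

Model the wall as resistances in series:
R_extruded polystyrene = L/(kA) = 0.022/(0.0316×27.6) = 0.02522 K/W
Sum of the known resistances R_other = 0.02522 K/W
Required total resistance R_tot = ΔT/Q_allow = 30/540 = 0.05556 K/W
R_softwood = R_tot − R_other = 0.03033 K/W
L = R·k·A = 0.03033×0.116×27.6

L ≈ 97.1 mm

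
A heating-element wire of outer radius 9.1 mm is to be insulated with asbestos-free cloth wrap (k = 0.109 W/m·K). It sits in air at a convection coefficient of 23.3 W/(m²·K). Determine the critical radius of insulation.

r_cr ≈ 4.68 mm

For a cylinder r_cr = k/h = 0.109/23.3
r_cr = 4.68 mm; since the bare radius (9.1 mm) is above r_cr, any added insulation will reduce heat loss.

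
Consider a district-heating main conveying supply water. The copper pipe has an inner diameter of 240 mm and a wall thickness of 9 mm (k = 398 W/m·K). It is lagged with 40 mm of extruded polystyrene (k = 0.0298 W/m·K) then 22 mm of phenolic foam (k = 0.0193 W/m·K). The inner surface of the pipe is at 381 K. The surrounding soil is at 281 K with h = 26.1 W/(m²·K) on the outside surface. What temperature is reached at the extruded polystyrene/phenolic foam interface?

Treating each annulus and film as a series resistance:
R_copper pipe wall = ln(129/120)/(2π×398×1) = 2.892×10^-5 K/W
R_extruded polystyrene = ln(169/129)/(2π×0.0298×1) = 1.442 K/W
R_phenolic foam = ln(191/169)/(2π×0.0193×1) = 1.009 K/W
R_outer film = 1/(h_o·2πr_oL) = 1/(26.1×2π×0.191×1) = 0.03193 K/W
R_total = 2.484 K/W
Q = ΔT/R_total = 100/2.484
Q = 40.3 W/m
T_interface = T_inner − Q·ΣR(inner→interface) = 381 − 40.3×1.442

T ≈ 323 K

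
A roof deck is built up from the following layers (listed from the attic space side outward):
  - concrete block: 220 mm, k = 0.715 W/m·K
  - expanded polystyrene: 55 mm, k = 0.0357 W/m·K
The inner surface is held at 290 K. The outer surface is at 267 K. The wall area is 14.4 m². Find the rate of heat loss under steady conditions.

Series thermal resistances:
R_concrete block = L/(kA) = 0.22/(0.715×14.4) = 0.02137 K/W
R_expanded polystyrene = L/(kA) = 0.055/(0.0357×14.4) = 0.107 K/W
R_total = 0.1284 K/W
Q = ΔT / R_total = 23 / 0.1284

Q ≈ 179 W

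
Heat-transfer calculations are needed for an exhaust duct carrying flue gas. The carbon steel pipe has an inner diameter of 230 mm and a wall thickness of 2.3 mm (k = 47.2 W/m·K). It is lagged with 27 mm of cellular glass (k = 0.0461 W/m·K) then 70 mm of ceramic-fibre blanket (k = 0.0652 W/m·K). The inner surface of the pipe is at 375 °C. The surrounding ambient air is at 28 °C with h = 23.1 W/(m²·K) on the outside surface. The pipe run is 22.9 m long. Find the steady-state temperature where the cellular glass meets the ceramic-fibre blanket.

Treating each annulus and film as a series resistance:
R_carbon steel pipe wall = ln(117.3/115)/(2π×47.2×22.9) = 2.916×10^-6 K/W
R_cellular glass = ln(144.3/117.3)/(2π×0.0461×22.9) = 0.03123 K/W
R_ceramic-fibre blanket = ln(214.3/144.3)/(2π×0.0652×22.9) = 0.04216 K/W
R_outer film = 1/(h_o·2πr_oL) = 1/(23.1×2π×0.2143×22.9) = 0.001404 K/W
R_total = 0.07479 K/W
Q = ΔT/R_total = 347/0.07479
Q = 4640 W
T_interface = T_inner − Q·ΣR(inner→interface) = 375 − 4640×0.03123

T ≈ 230 °C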